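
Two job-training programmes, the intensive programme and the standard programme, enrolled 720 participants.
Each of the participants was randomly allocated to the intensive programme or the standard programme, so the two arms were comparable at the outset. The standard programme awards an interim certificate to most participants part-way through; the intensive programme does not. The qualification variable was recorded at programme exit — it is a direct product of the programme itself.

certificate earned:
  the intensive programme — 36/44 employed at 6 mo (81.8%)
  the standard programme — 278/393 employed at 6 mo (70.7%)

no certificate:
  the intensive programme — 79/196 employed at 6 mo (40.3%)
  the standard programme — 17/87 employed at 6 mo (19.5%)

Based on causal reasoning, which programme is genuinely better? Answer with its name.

the standard programme

the intensive programme is higher inside every qualification attained during the programme stratum but the standard programme is higher in aggregate. Whether to stratify depends on how qualification attained during the programme relates to the programme.
Stratifying would compare programmes among participants the programmes themselves sorted into qualification attained during the programme groups — a form of selection on an intermediate. The unconditioned pooled rates give the total causal effect.
Pooled: the intensive programme 47.9% vs the standard programme 61.5%; the standard programme is higher overall.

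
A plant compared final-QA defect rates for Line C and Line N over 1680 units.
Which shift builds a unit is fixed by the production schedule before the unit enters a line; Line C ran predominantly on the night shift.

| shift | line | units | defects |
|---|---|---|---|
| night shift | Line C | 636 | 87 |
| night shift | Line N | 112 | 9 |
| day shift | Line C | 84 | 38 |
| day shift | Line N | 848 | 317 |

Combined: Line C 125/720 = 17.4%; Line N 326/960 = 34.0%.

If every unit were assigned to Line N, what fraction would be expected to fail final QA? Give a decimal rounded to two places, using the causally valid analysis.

The stratified and pooled comparisons disagree (Line N wins within each shift; Line C wins overall), so the answer turns on the causal role of shift.
Since shift is a pre-existing factor (not a product of the line) and it affects the outcome on its own, it is a confounder. The stratified rates, not the pooled rate, identify the causal effect.
Standardising Line N to the population shift mix: 0.445·9/112 + 0.555·317/848 = 0.243.

0.24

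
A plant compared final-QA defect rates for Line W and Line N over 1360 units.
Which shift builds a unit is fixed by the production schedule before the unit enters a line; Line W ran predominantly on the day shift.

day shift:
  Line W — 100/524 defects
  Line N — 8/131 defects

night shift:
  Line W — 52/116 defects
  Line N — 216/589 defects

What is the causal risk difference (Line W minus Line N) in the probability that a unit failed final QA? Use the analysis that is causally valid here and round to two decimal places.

+0.10

Shift satisfies the back-door criterion: it is not a descendant of the line, and it blocks the spurious path from line to outcome. Adjusting for it (i.e., using the within-shift rates) gives the causal effect.
Adjusting over the population distribution of shift: 0.482·(0.191−0.061) + 0.518·(0.448−0.367) = +0.105.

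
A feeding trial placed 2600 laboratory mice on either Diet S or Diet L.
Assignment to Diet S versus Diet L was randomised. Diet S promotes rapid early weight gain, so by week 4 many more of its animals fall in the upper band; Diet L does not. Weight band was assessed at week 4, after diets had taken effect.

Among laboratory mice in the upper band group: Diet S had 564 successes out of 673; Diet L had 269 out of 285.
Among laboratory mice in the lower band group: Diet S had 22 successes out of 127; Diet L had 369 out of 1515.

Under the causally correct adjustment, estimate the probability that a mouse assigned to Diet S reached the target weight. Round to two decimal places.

Week-4 weight band is recorded after the diet and is itself shifted by it — it sits on the causal path from diet to outcome. Conditioning on a mediator would strip out part of the effect we want; the pooled comparison gives the total causal effect.
So P(outcome | do(Diet S)) is just the pooled rate for Diet S: 586/800 = 0.733.

0.73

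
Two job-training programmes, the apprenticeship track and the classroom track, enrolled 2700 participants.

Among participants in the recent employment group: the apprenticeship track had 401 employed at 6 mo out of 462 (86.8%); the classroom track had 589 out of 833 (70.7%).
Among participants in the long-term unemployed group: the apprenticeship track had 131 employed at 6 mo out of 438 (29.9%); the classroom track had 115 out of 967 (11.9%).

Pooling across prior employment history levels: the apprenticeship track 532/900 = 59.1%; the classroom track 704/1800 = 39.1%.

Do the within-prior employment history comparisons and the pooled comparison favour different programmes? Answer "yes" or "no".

no

Within each prior employment history level (recent employment 86.8% vs 70.7%; long-term unemployed 29.9% vs 11.9%), the apprenticeship track has the higher rate every time. Pooled: 59.1% vs 39.1% — the apprenticeship track has the higher rate overall. They agree.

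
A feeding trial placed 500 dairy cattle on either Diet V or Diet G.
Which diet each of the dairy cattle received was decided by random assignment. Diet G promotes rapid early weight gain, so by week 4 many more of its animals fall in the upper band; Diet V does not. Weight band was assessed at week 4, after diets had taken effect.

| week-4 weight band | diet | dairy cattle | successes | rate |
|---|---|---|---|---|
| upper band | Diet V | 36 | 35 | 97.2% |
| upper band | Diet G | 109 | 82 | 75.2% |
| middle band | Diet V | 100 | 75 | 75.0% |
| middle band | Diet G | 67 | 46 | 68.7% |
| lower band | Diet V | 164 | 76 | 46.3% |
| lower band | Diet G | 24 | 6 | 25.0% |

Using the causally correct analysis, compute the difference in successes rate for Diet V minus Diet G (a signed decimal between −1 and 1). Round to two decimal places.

-0.05

The distribution of week-4 weight band is itself part of what the diet does — it is an intermediate outcome. Holding it fixed would remove that part of the effect; the total effect is the pooled difference.
The causal difference is the pooled difference: 0.620 − 0.670 = -0.050.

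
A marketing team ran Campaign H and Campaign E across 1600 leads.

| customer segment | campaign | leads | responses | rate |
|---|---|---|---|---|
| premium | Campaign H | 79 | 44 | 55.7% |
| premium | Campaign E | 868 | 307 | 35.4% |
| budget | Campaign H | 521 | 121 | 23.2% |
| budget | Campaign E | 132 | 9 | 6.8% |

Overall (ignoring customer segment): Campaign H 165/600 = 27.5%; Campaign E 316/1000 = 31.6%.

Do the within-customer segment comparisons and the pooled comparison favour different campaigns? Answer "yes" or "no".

Within each customer segment level (premium 55.7% vs 35.4%; budget 23.2% vs 6.8%), Campaign H has the higher rate every time. Pooled: 27.5% vs 31.6% — Campaign E has the higher rate overall. The two comparisons disagree.

yes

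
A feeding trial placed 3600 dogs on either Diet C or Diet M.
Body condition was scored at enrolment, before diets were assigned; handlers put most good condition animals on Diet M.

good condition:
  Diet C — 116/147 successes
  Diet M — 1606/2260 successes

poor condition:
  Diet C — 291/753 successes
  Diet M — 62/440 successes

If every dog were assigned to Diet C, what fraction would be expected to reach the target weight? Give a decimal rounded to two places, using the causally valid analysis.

0.66

Starting body condition differs across diets for reasons unrelated to any effect of the diet itself, and it separately predicts the outcome — a classic confounder. We must compare within starting body condition levels.
Standardising Diet C to the population starting body condition mix: 0.669·116/147 + 0.331·291/753 = 0.656.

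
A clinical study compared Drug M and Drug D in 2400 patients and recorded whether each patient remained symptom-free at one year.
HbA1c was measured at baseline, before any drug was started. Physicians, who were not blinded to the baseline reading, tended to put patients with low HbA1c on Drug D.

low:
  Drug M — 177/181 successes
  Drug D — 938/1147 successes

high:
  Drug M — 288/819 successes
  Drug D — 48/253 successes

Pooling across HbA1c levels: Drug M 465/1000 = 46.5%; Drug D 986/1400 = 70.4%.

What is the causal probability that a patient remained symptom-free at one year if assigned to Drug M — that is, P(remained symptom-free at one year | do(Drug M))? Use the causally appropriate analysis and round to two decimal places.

0.70

Nothing the drug does changes HbA1c; the imbalance is an allocation artefact. With HbA1c also predicting the outcome, the pooled figure is confounded, and the within-stratum comparison is the causal one.
Standardising Drug M to the population HbA1c mix: 0.553·177/181 + 0.447·288/819 = 0.698.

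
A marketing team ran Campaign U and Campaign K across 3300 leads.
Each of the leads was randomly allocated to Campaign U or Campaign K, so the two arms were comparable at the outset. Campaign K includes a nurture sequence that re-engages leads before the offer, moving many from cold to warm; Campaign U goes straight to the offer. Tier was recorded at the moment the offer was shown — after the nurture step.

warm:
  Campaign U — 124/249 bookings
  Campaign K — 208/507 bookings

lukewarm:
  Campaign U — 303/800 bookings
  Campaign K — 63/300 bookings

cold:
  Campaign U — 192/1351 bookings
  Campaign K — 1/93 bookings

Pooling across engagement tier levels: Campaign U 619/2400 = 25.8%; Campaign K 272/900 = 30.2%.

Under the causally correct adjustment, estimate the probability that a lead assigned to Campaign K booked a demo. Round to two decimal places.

0.30

Campaign U is higher inside every engagement tier stratum but Campaign K is higher in aggregate. Whether to stratify depends on how engagement tier relates to the campaign.
Engagement tier is recorded after the campaign and is itself shifted by it — it sits on the causal path from campaign to outcome. Conditioning on a mediator would strip out part of the effect we want; the pooled comparison gives the total causal effect.
So P(outcome | do(Campaign K)) is just the pooled rate for Campaign K: 272/900 = 0.302.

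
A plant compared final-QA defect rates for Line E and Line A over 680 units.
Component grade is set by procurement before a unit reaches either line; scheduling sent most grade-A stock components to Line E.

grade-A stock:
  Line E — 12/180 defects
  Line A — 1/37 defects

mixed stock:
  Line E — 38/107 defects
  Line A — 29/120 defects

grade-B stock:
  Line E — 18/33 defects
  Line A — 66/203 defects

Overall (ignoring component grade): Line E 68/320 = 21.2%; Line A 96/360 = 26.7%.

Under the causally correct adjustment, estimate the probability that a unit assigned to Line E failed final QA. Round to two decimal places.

The imbalance in component grade arose from how units were allocated, not from anything the line did; and component grade independently affects the outcome. The pooled gap is confounded — condition on component grade.
Standardising Line E to the population component grade mix: 0.319·12/180 + 0.334·38/107 + 0.347·18/33 = 0.329.

0.33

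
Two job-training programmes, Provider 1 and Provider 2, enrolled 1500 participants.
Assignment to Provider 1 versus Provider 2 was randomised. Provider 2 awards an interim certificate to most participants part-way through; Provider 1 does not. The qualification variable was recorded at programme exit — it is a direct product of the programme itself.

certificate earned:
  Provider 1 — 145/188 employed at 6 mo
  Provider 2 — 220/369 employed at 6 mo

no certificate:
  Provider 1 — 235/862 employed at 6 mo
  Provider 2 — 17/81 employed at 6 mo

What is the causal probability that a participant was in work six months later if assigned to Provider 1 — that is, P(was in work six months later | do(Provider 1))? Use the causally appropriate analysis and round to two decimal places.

The stratified and pooled comparisons disagree (Provider 1 wins within each qualification attained during the programme; Provider 2 wins overall), so the answer turns on the causal role of qualification attained during the programme.
Because the programme influences qualification attained during the programme, qualification attained during the programme is a post-treatment mediator, not a confounder. Stratifying on it would bias the estimate; the causal effect is the crude pooled difference.
So P(outcome | do(Provider 1)) is just the pooled rate for Provider 1: 380/1050 = 0.362.

0.36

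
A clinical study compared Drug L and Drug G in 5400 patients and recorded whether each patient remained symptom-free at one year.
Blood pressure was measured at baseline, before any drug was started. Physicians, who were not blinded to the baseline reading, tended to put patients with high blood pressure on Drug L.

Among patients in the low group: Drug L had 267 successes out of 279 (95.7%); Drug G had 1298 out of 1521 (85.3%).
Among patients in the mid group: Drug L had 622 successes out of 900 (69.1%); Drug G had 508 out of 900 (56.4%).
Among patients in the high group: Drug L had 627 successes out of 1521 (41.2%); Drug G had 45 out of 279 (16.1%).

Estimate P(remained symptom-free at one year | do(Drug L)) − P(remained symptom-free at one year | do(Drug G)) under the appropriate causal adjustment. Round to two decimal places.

Blood pressure is set before the drug has any effect — it is not caused by the drug — and it independently drives the outcome. That makes it a confounder, so the causal comparison is within blood pressure levels.
Adjusting over the population distribution of blood pressure: 0.333·(0.957−0.853) + 0.333·(0.691−0.564) + 0.333·(0.412−0.161) = +0.160.

+0.16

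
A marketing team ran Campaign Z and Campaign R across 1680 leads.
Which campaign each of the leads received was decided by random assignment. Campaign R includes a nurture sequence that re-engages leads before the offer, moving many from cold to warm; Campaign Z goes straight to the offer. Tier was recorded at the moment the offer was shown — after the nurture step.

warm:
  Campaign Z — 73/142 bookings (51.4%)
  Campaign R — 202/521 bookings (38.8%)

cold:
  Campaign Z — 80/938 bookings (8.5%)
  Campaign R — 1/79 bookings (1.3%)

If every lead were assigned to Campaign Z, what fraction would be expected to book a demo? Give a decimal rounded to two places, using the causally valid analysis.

0.14

Engagement tier here is a post-treatment variable shaped by the campaign; conditioning on it would introduce bias rather than remove it. The overall comparison is the causal one.
So P(outcome | do(Campaign Z)) is just the pooled rate for Campaign Z: 153/1080 = 0.142.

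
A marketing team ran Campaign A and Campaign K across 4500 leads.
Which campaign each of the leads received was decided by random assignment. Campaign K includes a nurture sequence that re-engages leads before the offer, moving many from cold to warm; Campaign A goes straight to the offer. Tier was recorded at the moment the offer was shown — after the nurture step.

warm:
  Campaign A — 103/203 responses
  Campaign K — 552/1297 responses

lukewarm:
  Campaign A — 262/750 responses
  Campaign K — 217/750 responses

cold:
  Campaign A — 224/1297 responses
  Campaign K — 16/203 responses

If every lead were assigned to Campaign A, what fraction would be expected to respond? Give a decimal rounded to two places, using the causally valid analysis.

Because the campaign influences engagement tier, engagement tier is a post-treatment mediator, not a confounder. Stratifying on it would bias the estimate; the causal effect is the crude pooled difference.
So P(outcome | do(Campaign A)) is just the pooled rate for Campaign A: 589/2250 = 0.262.

0.26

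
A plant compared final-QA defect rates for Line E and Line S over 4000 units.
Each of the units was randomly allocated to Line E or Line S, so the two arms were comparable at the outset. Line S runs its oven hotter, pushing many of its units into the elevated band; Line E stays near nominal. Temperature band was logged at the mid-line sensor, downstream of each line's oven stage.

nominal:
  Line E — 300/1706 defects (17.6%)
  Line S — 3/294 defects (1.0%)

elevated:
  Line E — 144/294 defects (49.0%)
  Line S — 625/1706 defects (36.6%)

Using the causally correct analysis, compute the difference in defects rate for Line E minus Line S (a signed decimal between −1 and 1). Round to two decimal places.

-0.09

Within every in-process temperature band level Line S has the lower rate, yet pooled Line E does — Simpson's reversal.
In-process temperature band is recorded after the line and is itself shifted by it — it sits on the causal path from line to outcome. Conditioning on a mediator would strip out part of the effect we want; the pooled comparison gives the total causal effect.
The causal difference is the pooled difference: 0.222 − 0.314 = -0.092.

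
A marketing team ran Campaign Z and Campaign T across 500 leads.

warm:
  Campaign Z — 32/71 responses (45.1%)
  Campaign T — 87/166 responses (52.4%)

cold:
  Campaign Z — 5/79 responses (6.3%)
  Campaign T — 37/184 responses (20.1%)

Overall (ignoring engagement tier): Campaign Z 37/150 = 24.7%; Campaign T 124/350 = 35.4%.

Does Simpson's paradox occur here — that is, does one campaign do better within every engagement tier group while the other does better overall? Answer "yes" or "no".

no

Within each engagement tier level (warm 45.1% vs 52.4%; cold 6.3% vs 20.1%), Campaign T has the higher rate every time. Pooled: 24.7% vs 35.4% — Campaign T has the higher rate overall. They agree.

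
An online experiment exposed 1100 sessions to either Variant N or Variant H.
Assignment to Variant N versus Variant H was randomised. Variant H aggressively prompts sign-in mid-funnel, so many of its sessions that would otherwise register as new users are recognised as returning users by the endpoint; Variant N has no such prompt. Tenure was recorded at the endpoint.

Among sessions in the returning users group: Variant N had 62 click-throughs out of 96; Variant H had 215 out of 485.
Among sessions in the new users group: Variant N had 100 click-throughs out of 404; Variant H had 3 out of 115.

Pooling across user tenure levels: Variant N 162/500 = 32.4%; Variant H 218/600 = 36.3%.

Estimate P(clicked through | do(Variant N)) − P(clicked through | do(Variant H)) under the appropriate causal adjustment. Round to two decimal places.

The user tenure-specific comparison favours Variant N throughout, but the pooled figures favour Variant H. The question is whether to condition on user tenure.
User tenure here is a post-treatment variable shaped by the variant; conditioning on it would introduce bias rather than remove it. The overall comparison is the causal one.
The causal difference is the pooled difference: 0.324 − 0.363 = -0.039.

-0.04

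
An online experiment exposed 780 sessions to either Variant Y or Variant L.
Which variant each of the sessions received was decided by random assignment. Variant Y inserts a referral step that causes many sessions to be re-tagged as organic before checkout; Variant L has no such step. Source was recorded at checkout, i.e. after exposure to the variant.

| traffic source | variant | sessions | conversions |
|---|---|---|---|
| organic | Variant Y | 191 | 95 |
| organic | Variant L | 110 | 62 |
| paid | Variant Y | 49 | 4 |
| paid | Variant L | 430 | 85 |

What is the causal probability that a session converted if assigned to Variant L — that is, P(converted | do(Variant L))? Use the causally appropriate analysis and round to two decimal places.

The distribution of traffic source is itself part of what the variant does — it is an intermediate outcome. Holding it fixed would remove that part of the effect; the total effect is the pooled difference.
So P(outcome | do(Variant L)) is just the pooled rate for Variant L: 147/540 = 0.272.

0.27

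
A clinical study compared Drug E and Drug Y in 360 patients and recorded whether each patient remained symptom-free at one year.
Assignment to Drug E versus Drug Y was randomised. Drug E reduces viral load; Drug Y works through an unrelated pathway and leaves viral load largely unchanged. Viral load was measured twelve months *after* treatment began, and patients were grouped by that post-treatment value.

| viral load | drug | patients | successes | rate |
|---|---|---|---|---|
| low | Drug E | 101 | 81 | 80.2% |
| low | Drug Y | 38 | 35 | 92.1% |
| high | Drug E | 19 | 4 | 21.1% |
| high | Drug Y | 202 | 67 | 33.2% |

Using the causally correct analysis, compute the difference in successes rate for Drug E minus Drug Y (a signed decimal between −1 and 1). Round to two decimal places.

+0.28

The viral load-specific comparison favours Drug Y throughout, but the pooled figures favour Drug E. The question is whether to condition on viral load.
Viral load lies on the pathway drug → viral load → outcome, so adjusting for it blocks the indirect effect. For the total causal effect of drug, use the unadjusted pooled rates.
The causal difference is the pooled difference: 0.708 − 0.425 = +0.283.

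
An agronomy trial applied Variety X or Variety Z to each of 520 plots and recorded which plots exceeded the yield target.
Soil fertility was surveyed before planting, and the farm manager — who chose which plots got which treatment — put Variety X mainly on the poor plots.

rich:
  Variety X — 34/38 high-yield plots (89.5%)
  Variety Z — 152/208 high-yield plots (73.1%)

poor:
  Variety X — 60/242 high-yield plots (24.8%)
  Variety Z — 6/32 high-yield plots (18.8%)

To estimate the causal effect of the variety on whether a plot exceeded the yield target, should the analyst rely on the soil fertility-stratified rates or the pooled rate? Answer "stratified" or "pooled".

stratified

The stratified and pooled comparisons disagree (Variety X wins within each soil fertility; Variety Z wins overall), so the answer turns on the causal role of soil fertility.
Soil fertility satisfies the back-door criterion: it is not a descendant of the variety, and it blocks the spurious path from variety to outcome. Adjusting for it (i.e., using the within-soil fertility rates) gives the causal effect.
Within each level — rich: 89.5% vs 73.1%; poor: 24.8% vs 18.8% — Variety X is higher every time.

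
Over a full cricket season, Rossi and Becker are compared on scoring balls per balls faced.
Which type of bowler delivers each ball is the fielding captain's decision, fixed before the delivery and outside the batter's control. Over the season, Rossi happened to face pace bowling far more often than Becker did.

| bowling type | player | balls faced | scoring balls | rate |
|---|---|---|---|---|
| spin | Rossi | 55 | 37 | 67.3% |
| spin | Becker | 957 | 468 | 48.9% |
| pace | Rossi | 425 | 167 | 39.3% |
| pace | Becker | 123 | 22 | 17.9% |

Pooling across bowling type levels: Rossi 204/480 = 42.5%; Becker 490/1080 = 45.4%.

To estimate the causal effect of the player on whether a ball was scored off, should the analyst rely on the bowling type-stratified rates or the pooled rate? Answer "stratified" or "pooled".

Bowling type differs across players for reasons unrelated to any effect of the player itself, and it separately predicts the outcome — a classic confounder. We must compare within bowling type levels.
Within each level — spin: 67.3% vs 48.9%; pace: 39.3% vs 17.9% — Rossi is higher every time.

stratified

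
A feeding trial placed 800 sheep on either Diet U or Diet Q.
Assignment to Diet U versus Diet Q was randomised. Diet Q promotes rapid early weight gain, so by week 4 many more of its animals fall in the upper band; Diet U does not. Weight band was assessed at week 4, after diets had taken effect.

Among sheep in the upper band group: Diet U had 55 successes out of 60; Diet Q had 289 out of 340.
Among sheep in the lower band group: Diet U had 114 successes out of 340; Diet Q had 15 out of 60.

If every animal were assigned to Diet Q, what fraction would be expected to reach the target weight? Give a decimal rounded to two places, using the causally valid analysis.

0.76

Diet U is higher inside every week-4 weight band stratum but Diet Q is higher in aggregate. Whether to stratify depends on how week-4 weight band relates to the diet.
Week-4 weight band is recorded after the diet and is itself shifted by it — it sits on the causal path from diet to outcome. Conditioning on a mediator would strip out part of the effect we want; the pooled comparison gives the total causal effect.
So P(outcome | do(Diet Q)) is just the pooled rate for Diet Q: 304/400 = 0.760.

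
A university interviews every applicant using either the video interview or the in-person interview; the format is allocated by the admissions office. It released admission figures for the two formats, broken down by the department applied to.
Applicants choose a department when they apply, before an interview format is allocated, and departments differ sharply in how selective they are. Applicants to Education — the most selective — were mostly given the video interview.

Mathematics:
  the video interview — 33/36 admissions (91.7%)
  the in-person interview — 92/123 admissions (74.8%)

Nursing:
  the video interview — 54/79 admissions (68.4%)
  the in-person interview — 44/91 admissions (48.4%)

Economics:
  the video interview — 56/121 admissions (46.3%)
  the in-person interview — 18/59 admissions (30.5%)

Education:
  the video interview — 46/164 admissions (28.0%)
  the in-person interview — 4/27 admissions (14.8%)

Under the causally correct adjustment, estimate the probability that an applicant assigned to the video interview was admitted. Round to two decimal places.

0.57

the video interview is higher inside every department stratum but the in-person interview is higher in aggregate. Whether to stratify depends on how department relates to the interview format.
Nothing the interview format does changes department; the imbalance is an allocation artefact. With department also predicting the outcome, the pooled figure is confounded, and the within-stratum comparison is the causal one.
Standardising the video interview to the population department mix: 0.227·33/36 + 0.243·54/79 + 0.257·56/121 + 0.273·46/164 = 0.570.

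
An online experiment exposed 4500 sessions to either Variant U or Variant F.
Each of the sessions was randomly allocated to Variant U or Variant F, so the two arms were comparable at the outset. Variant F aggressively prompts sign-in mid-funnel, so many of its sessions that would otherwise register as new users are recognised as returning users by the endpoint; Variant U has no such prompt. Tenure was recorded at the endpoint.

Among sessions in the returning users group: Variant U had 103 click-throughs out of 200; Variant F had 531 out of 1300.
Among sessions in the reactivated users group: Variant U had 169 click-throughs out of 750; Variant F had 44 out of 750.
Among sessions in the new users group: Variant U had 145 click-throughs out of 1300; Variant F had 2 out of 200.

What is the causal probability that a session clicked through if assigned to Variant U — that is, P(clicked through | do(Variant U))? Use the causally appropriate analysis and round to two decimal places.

User tenure lies on the pathway variant → user tenure → outcome, so adjusting for it blocks the indirect effect. For the total causal effect of variant, use the unadjusted pooled rates.
So P(outcome | do(Variant U)) is just the pooled rate for Variant U: 417/2250 = 0.185.

0.19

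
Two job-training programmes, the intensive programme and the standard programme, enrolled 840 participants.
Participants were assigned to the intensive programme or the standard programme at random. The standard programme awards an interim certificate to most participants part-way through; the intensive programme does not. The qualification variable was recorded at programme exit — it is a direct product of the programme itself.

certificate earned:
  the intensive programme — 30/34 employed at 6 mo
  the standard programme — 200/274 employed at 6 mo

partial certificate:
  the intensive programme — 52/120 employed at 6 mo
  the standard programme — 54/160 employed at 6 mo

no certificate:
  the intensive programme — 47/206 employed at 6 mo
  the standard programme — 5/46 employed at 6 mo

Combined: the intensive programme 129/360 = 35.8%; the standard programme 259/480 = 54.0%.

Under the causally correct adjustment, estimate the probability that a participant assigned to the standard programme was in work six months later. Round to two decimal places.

The stratified and pooled comparisons disagree (the intensive programme wins within each qualification attained during the programme; the standard programme wins overall), so the answer turns on the causal role of qualification attained during the programme.
Because the programme influences qualification attained during the programme, qualification attained during the programme is a post-treatment mediator, not a confounder. Stratifying on it would bias the estimate; the causal effect is the crude pooled difference.
So P(outcome | do(the standard programme)) is just the pooled rate for the standard programme: 259/480 = 0.540.

0.54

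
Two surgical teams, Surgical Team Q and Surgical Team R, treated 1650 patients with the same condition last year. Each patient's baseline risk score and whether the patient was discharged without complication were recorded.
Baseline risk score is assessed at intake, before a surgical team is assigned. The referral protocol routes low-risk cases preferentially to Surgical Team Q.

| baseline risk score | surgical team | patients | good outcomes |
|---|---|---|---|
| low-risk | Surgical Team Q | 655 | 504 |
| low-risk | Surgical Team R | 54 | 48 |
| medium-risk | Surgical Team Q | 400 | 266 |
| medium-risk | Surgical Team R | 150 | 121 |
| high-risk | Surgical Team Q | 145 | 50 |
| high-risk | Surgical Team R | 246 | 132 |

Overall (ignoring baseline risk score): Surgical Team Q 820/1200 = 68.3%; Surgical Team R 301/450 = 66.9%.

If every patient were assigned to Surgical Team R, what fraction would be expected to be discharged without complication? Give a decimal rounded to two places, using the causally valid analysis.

0.78

Baseline risk score differs across surgical teams for reasons unrelated to any effect of the surgical team itself, and it separately predicts the outcome — a classic confounder. We must compare within baseline risk score levels.
Standardising Surgical Team R to the population baseline risk score mix: 0.430·48/54 + 0.333·121/150 + 0.237·132/246 = 0.778.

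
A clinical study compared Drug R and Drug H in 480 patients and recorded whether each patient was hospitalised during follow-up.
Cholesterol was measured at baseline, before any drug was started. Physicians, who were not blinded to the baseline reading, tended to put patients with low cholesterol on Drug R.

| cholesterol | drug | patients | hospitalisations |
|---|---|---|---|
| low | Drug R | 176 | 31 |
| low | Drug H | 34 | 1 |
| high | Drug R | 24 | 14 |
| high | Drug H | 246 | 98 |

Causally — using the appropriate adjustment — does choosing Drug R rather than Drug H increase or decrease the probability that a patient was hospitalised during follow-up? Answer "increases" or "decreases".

increases

The cholesterol-specific comparison favours Drug H throughout, but the pooled figures favour Drug R. The question is whether to condition on cholesterol.
Here cholesterol is a common cause — it drives both which drug a case falls under and the outcome. The crude comparison mixes populations; the stratum-specific rates are the causally relevant ones.
Within each level — low: 17.6% vs 2.9%; high: 58.3% vs 39.8% — Drug H is lower every time.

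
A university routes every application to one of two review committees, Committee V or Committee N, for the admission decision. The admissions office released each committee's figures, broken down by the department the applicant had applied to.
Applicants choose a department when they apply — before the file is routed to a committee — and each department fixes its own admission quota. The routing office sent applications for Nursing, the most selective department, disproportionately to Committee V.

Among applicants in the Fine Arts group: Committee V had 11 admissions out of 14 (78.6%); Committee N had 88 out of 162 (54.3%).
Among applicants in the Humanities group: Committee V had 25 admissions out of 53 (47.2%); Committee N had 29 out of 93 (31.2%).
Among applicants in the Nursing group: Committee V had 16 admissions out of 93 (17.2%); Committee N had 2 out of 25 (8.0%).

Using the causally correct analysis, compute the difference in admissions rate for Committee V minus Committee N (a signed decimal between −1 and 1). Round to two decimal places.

+0.17

Department differs across review committees for reasons unrelated to any effect of the review committee itself, and it separately predicts the outcome — a classic confounder. We must compare within department levels.
Adjusting over the population distribution of department: 0.400·(0.786−0.543) + 0.332·(0.472−0.312) + 0.268·(0.172−0.080) = +0.175.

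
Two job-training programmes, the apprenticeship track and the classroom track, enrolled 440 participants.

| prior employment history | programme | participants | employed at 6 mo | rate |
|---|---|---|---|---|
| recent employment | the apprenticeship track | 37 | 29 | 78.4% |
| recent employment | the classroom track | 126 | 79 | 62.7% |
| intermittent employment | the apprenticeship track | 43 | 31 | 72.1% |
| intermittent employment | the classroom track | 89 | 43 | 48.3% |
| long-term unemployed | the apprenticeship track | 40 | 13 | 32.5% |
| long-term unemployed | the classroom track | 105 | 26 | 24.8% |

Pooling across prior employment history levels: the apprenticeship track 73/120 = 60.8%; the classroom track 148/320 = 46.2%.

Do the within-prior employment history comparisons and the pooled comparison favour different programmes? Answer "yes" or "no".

no

Within each prior employment history level (recent employment 78.4% vs 62.7%; intermittent employment 72.1% vs 48.3%; long-term unemployed 32.5% vs 24.8%), the apprenticeship track has the higher rate every time. Pooled: 60.8% vs 46.2% — the apprenticeship track has the higher rate overall. They agree.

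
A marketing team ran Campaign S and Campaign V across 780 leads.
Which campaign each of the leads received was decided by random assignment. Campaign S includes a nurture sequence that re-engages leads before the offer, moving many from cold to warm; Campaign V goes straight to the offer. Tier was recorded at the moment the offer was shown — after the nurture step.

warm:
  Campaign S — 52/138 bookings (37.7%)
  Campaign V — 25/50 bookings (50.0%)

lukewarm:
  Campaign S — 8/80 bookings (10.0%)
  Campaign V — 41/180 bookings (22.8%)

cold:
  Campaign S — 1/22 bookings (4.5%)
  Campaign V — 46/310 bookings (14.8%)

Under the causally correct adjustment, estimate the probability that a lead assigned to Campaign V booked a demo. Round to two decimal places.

0.21

Within every engagement tier level Campaign V has the higher rate, yet pooled Campaign S does — Simpson's reversal.
Engagement tier is recorded after the campaign and is itself shifted by it — it sits on the causal path from campaign to outcome. Conditioning on a mediator would strip out part of the effect we want; the pooled comparison gives the total causal effect.
So P(outcome | do(Campaign V)) is just the pooled rate for Campaign V: 112/540 = 0.207.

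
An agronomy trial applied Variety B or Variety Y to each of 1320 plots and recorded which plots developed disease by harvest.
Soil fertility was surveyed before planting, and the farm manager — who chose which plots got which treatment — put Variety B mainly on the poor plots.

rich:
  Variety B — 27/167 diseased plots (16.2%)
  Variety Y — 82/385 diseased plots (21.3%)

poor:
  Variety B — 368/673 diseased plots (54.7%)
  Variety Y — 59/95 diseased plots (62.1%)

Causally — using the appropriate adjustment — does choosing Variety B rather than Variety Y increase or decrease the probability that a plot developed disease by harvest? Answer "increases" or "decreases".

Since soil fertility is a pre-existing factor (not a product of the variety) and it affects the outcome on its own, it is a confounder. The stratified rates, not the pooled rate, identify the causal effect.
Within each level — rich: 16.2% vs 21.3%; poor: 54.7% vs 62.1% — Variety B is lower every time.

decreases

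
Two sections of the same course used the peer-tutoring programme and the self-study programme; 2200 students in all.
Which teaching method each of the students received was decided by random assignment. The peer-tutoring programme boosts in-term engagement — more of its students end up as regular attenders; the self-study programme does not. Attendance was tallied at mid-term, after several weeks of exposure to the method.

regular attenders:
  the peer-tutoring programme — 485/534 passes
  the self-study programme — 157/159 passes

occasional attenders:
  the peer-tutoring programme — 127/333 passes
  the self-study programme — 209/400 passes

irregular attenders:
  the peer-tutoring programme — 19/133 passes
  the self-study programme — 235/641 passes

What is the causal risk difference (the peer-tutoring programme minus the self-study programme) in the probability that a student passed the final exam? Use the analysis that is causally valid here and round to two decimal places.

Mid-term attendance here is a post-treatment variable shaped by the teaching method; conditioning on it would introduce bias rather than remove it. The overall comparison is the causal one.
The causal difference is the pooled difference: 0.631 − 0.501 = +0.130.

+0.13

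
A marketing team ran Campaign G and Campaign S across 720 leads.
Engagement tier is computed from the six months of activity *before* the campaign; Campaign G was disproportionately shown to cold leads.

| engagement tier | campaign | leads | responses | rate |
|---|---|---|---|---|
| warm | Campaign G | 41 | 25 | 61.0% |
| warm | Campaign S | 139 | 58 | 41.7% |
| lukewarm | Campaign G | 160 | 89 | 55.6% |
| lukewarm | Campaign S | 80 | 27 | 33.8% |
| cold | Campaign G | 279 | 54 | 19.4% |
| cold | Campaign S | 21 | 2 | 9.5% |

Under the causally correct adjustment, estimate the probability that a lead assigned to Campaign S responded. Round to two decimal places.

0.26

The engagement tier-specific comparison favours Campaign G throughout, but the pooled figures favour Campaign S. The question is whether to condition on engagement tier.
Engagement tier differs across campaigns for reasons unrelated to any effect of the campaign itself, and it separately predicts the outcome — a classic confounder. We must compare within engagement tier levels.
Standardising Campaign S to the population engagement tier mix: 0.250·58/139 + 0.333·27/80 + 0.417·2/21 = 0.256.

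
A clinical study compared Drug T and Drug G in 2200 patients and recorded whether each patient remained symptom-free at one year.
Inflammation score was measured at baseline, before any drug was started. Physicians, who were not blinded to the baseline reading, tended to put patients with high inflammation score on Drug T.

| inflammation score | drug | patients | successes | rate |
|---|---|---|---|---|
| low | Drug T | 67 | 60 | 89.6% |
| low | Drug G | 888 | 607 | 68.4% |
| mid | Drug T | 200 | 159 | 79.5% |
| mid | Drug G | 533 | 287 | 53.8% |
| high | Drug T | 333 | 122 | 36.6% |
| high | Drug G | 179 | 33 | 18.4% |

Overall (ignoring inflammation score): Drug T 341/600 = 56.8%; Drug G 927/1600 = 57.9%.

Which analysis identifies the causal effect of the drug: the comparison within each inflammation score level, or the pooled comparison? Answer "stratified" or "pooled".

Inflammation score differs across drugs for reasons unrelated to any effect of the drug itself, and it separately predicts the outcome — a classic confounder. We must compare within inflammation score levels.
Within each level — low: 89.6% vs 68.4%; mid: 79.5% vs 53.8%; high: 36.6% vs 18.4% — Drug T is higher every time.

stratified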